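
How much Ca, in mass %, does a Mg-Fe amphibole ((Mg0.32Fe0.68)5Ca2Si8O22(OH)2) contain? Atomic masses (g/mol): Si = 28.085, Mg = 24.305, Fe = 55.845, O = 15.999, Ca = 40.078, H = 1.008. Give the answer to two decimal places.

8.72 mass %

Molar mass of (Mg0.32Fe0.68)5Ca2Si8O22(OH)2: 1.60·24.305 + 3.40·55.845 + 2·40.078 + 8·28.085 + 24·15.999 + 2·1.008 = 919.589 g/mol.
Mass of Ca per formula unit: 2 × 40.078 = 80.156 g.
Weight fraction Ca = 80.156 / 919.589 = 0.0872.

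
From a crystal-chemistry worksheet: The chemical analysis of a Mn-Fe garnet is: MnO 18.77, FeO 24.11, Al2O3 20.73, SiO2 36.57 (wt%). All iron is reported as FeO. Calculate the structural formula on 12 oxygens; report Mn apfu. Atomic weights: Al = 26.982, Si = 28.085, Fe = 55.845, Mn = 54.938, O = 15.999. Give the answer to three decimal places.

1.308 Mn apfu

18.77 wt% MnO ÷ 70.937 g/mol = 0.26460 mol, giving 0.26460 Mn and 0.26460 O.
24.11 wt% FeO ÷ 71.844 g/mol = 0.33559 mol, giving 0.33559 Fe and 0.33559 O.
20.73 wt% Al2O3 ÷ 101.961 g/mol = 0.20331 mol, giving 0.40662 Al and 0.60993 O.
36.57 wt% SiO2 ÷ 60.083 g/mol = 0.60866 mol, giving 0.60866 Si and 1.21732 O.
Oxygen sums to 2.42744; scaling by 12/2.42744 = 4.94348 puts the formula on 12 O.
Mn: 0.26460 × 4.94348 = 1.308 atoms per formula unit.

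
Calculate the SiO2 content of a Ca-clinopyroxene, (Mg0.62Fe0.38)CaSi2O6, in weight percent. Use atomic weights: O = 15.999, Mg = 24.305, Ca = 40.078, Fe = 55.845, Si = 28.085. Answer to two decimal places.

Molar mass of (Mg0.62Fe0.38)CaSi2O6 = 0.62·24.305 + 0.38·55.845 + 1·40.078 + 2·28.085 + 6·15.999 = 228.532 g/mol.
Each formula unit contains 2 Si, equivalent to 2/1 = 2.0000 mol SiO2.
M(SiO2) = 1×28.085 + 2×15.999 = 60.083 g/mol.
Mass of SiO2 per formula unit = 2.0000 × 60.083 = 120.166 g.
SiO2 wt% = 120.166 / 228.532 × 100 = 52.58%.

52.58 wt%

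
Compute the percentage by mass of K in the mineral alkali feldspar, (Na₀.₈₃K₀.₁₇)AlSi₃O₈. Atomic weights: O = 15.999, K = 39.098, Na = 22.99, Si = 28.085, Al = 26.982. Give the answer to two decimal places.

2.51 weight percent

Formula mass = 0.83*22.99 + 0.17*39.098 + 1*26.982 + 3*28.085 + 8*15.999 = 264.957 g/mol, of which 6.647 g is K.
So K makes up 6.647/264.957 = 0.0251 of the mass, i.e. 2.51%.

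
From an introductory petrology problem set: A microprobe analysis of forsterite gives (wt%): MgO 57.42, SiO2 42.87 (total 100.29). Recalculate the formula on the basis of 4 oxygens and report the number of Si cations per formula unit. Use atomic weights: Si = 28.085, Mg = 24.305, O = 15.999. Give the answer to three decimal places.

57.42 wt% MgO ÷ 40.304 g/mol = 1.42467 mol, giving 1.42467 Mg and 1.42467 O.
42.87 wt% SiO2 ÷ 60.083 g/mol = 0.71351 mol, giving 0.71351 Si and 1.42702 O.
Oxygen sums to 2.85169; scaling by 4/2.85169 = 1.40268 puts the formula on 4 O.
Si: 0.71351 × 1.40268 = 1.001 atoms per formula unit.

1.001 Si apfu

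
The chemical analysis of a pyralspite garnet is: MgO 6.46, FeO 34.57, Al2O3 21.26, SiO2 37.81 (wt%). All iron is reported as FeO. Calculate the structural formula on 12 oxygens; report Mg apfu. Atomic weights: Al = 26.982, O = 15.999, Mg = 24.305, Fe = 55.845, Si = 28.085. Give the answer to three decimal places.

MgO: 6.46/40.304 = 0.16028 mol → 0.16028 mol Mg, 0.16028 mol O.
FeO: 34.57/71.844 = 0.48118 mol → 0.48118 mol Fe, 0.48118 mol O.
Al2O3: 21.26/101.961 = 0.20851 mol → 0.41702 mol Al, 0.62553 mol O.
SiO2: 37.81/60.083 = 0.62930 mol → 0.62930 mol Si, 1.25860 mol O.
Total oxygen = 2.52559 mol. Normalization factor = 12/2.52559 = 4.75137.
Mg per 12 O = 0.16028 × 4.75137 = 0.762.

0.762 Mg apfu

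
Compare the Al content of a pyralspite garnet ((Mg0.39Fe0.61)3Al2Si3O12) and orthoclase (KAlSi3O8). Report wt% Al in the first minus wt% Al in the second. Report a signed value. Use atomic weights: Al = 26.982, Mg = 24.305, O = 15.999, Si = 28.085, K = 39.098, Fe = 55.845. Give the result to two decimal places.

Al in (Mg0.39Fe0.61)3Al2Si3O12: molar mass 460.840 g/mol; 2×26.982 = 53.964 g → 11.71 wt%.
Al in KAlSi3O8: molar mass 278.327 g/mol; 1×26.982 = 26.982 g → 9.69 wt%.
Difference = 11.71 − 9.69 = 2.02 percentage points.

2.02 percentage points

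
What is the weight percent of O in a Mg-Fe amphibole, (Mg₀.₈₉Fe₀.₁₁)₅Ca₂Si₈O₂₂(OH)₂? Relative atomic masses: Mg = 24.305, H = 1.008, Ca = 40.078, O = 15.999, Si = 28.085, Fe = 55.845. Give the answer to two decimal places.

46.28 wt%

M((Mg₀.₈₉Fe₀.₁₁)₅Ca₂Si₈O₂₂(OH)₂) = 829.700 g/mol.
O contributes 24 × 15.999 = 383.976 g per mole.
383.976/829.700 = 0.4628 → 46.28%.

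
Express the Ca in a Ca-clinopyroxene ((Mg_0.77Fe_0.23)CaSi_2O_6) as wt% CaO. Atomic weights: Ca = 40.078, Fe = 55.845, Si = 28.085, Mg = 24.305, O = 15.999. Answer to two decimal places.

M((Mg_0.77Fe_0.23)CaSi_2O_6) = 223.801 g/mol; M(CaO) = 56.077 g/mol.
Moles CaO per formula unit = 1 Ca ÷ 1 = 1.0000.
CaO fraction = (1.0000 × 56.077) / 223.801 = 56.077/223.801 = 0.2506.

25.06 wt%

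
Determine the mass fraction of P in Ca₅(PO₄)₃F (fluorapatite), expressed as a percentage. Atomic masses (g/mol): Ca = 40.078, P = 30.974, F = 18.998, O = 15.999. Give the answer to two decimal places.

Molar mass of Ca₅(PO₄)₃F: 5·40.078 + 3·30.974 + 12·15.999 + 1·18.998 = 504.298 g/mol.
Mass of P per formula unit: 3 × 30.974 = 92.922 g.
Weight fraction P = 92.922 / 504.298 = 0.1843.

18.43 weight percent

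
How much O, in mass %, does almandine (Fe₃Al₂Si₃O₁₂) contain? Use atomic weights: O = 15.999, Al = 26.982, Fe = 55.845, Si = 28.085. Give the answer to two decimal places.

38.57 mass %

Formula mass = 3×55.845 + 2×26.982 + 3×28.085 + 12×15.999 = 497.742 g/mol, of which 191.988 g is O.
So O makes up 191.988/497.742 = 0.3857 of the mass, i.e. 38.57%.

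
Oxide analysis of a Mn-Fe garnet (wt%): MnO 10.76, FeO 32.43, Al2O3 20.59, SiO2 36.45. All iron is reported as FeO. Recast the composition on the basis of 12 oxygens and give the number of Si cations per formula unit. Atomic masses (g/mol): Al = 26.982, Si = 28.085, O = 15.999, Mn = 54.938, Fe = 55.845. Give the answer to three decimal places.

10.76 wt% MnO ÷ 70.937 g/mol = 0.15168 mol, giving 0.15168 Mn and 0.15168 O.
32.43 wt% FeO ÷ 71.844 g/mol = 0.45139 mol, giving 0.45139 Fe and 0.45139 O.
20.59 wt% Al2O3 ÷ 101.961 g/mol = 0.20194 mol, giving 0.40388 Al and 0.60582 O.
36.45 wt% SiO2 ÷ 60.083 g/mol = 0.60666 mol, giving 0.60666 Si and 1.21332 O.
Oxygen sums to 2.42221; scaling by 12/2.42221 = 4.95415 puts the formula on 12 O.
Si: 0.60666 × 4.95415 = 3.005 atoms per formula unit.

3.005 Si apfu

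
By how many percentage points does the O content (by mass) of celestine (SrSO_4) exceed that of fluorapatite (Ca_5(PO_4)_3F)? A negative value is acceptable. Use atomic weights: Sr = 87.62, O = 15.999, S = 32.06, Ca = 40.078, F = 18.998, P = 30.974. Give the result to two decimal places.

-3.23 percentage points

First mineral: 63.996 g O in 183.676 g formula = 34.84 wt% O.
Second mineral: 191.988 g O in 504.298 g formula = 38.07 wt% O.
34.84% − 38.07% gives a difference of -3.23 percentage points.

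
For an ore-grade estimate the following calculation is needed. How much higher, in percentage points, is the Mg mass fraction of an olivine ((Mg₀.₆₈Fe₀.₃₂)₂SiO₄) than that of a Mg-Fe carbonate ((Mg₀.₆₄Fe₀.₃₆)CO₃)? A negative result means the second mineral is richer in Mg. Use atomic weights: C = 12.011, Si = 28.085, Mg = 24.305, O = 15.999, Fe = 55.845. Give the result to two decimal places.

M((Mg₀.₆₈Fe₀.₃₂)₂SiO₄) = 160.877 g/mol, so wt% Mg = 33.055/160.877 × 100 = 20.55%.
M((Mg₀.₆₄Fe₀.₃₆)CO₃) = 95.667 g/mol, so wt% Mg = 15.555/95.667 × 100 = 16.26%.
20.55 − 16.26 = 4.29 pp.

4.29 percentage points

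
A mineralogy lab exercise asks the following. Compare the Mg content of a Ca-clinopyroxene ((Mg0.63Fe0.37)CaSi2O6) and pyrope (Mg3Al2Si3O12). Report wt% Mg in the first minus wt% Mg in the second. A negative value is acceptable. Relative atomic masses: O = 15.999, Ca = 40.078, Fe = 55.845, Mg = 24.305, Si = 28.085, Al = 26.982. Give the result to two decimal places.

M((Mg0.63Fe0.37)CaSi2O6) = 228.217 g/mol, so wt% Mg = 15.312/228.217 × 100 = 6.71%.
M(Mg3Al2Si3O12) = 403.122 g/mol, so wt% Mg = 72.915/403.122 × 100 = 18.09%.
6.71 − 18.09 = -11.38 pp.

-11.38 percentage points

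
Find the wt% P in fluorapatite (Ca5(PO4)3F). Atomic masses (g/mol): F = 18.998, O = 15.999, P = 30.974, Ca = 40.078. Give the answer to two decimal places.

Formula mass = 5×40.078 + 3×30.974 + 12×15.999 + 1×18.998 = 504.298 g/mol, of which 92.922 g is P.
So P makes up 92.922/504.298 = 0.1843 of the mass, i.e. 18.43%.

18.43 mass %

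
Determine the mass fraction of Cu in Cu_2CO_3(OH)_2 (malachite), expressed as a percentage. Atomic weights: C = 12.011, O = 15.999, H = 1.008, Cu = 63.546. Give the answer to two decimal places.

Formula mass = 2·63.546 + 1·12.011 + 5·15.999 + 2·1.008 = 221.114 g/mol, of which 127.092 g is Cu.
So Cu makes up 127.092/221.114 = 0.5748 of the mass, i.e. 57.48%.

57.48 weight percent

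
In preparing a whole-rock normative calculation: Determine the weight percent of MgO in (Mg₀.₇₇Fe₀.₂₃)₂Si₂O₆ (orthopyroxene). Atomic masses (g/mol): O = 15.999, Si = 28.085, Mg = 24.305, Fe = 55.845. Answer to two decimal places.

Formula mass = 215.282 g/mol.
1.54 Mg → 1.5400 mol MgO per formula unit; M(MgO) = 40.304, so MgO mass = 62.068 g.
62.068/215.282 × 100 = 28.83 wt%.

28.83 wt%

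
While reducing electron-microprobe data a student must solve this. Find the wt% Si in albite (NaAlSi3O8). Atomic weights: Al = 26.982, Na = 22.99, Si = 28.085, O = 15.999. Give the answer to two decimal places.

M(NaAlSi3O8) = 262.219 g/mol.
Si contributes 3 × 28.085 = 84.255 g per mole.
84.255/262.219 = 0.3213 → 32.13%.

32.13 wt%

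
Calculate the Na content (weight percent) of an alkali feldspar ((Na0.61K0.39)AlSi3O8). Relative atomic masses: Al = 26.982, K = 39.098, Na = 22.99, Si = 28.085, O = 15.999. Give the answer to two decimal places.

M((Na0.61K0.39)AlSi3O8) = 268.501 g/mol.
Na contributes 0.61 × 22.99 = 14.024 g per mole.
14.024/268.501 = 0.0522 → 5.22%.

5.22 weight percent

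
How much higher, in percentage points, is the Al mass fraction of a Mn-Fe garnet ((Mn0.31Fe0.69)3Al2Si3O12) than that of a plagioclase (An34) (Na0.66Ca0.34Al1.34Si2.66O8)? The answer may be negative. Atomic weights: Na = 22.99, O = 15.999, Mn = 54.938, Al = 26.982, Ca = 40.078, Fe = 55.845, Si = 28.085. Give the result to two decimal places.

-2.65 percentage points

Al in (Mn0.31Fe0.69)3Al2Si3O12: molar mass 496.898 g/mol; 2×26.982 = 53.964 g → 10.86 wt%.
Al in Na0.66Ca0.34Al1.34Si2.66O8: molar mass 267.654 g/mol; 1.34×26.982 = 36.156 g → 13.51 wt%.
Difference = 10.86 − 13.51 = -2.65 percentage points.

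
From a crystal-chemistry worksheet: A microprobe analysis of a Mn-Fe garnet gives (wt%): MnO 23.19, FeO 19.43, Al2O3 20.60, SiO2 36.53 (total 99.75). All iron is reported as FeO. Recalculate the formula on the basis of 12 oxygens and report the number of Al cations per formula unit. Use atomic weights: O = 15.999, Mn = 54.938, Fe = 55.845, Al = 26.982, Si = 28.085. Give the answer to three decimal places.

2.004 Al apfu

23.19 wt% MnO ÷ 70.937 g/mol = 0.32691 mol, giving 0.32691 Mn and 0.32691 O.
19.43 wt% FeO ÷ 71.844 g/mol = 0.27045 mol, giving 0.27045 Fe and 0.27045 O.
20.60 wt% Al2O3 ÷ 101.961 g/mol = 0.20204 mol, giving 0.40408 Al and 0.60612 O.
36.53 wt% SiO2 ÷ 60.083 g/mol = 0.60799 mol, giving 0.60799 Si and 1.21598 O.
Oxygen sums to 2.41946; scaling by 12/2.41946 = 4.95978 puts the formula on 12 O.
Al: 0.40408 × 4.95978 = 2.004 atoms per formula unit.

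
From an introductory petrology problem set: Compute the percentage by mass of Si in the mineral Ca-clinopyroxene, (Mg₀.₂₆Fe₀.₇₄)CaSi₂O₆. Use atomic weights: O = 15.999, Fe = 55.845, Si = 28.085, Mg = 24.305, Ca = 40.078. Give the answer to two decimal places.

M((Mg₀.₂₆Fe₀.₇₄)CaSi₂O₆) = 239.887 g/mol.
Si contributes 2 × 28.085 = 56.170 g per mole.
56.170/239.887 = 0.2342 → 23.42%.

23.42 weight percent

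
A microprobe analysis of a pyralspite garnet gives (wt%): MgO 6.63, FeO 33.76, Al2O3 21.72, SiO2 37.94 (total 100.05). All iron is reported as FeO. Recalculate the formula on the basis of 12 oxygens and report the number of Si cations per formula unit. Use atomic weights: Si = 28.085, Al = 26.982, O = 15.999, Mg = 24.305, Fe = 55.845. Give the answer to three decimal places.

2.988 Si apfu

MgO (M=40.304): mol = 0.16450; Mg = 0.16450, O = 0.16450.
FeO (M=71.844): mol = 0.46991; Fe = 0.46991, O = 0.46991.
Al2O3 (M=101.961): mol = 0.21302; Al = 0.42604, O = 0.63906.
SiO2 (M=60.083): mol = 0.63146; Si = 0.63146, O = 1.26292.
ΣO = 2.53639; factor = 12/ΣO = 4.73113.
Si apfu = 0.63146 × 4.73113 = 2.988.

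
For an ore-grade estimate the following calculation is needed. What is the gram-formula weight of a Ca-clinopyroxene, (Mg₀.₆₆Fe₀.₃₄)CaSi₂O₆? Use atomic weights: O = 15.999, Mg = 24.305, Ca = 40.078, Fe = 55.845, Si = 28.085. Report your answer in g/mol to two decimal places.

227.27 g/mol

Mg: 0.66 × 24.305 = 16.0413
Fe: 0.34 × 55.845 = 18.9873
Ca: 1 × 40.078 = 40.0780
Si: 2 × 28.085 = 56.1700
O: 6 × 15.999 = 95.9940
Summing the contributions gives the formula mass.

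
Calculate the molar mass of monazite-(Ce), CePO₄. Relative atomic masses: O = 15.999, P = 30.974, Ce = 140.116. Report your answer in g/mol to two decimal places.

M = 1*140.116 + 1*30.974 + 4*15.999

235.09 g/mol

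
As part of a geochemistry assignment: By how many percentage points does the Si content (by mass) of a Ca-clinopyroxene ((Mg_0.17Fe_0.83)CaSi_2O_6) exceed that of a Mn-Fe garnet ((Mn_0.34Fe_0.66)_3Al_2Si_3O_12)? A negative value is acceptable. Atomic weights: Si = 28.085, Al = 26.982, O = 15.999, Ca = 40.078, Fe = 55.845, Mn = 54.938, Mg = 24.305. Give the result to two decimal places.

6.18 percentage points

Si in (Mg_0.17Fe_0.83)CaSi_2O_6: molar mass 242.725 g/mol; 2×28.085 = 56.170 g → 23.14 wt%.
Si in (Mn_0.34Fe_0.66)_3Al_2Si_3O_12: molar mass 496.817 g/mol; 3×28.085 = 84.255 g → 16.96 wt%.
Difference = 23.14 − 16.96 = 6.18 percentage points.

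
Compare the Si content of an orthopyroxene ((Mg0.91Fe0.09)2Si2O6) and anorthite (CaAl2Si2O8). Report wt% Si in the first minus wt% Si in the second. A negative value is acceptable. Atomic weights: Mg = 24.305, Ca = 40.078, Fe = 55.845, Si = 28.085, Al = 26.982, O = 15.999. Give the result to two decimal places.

7.02 percentage points

Si in (Mg0.91Fe0.09)2Si2O6: molar mass 206.451 g/mol; 2×28.085 = 56.170 g → 27.21 wt%.
Si in CaAl2Si2O8: molar mass 278.204 g/mol; 2×28.085 = 56.170 g → 20.19 wt%.
Difference = 27.21 − 20.19 = 7.02 percentage points.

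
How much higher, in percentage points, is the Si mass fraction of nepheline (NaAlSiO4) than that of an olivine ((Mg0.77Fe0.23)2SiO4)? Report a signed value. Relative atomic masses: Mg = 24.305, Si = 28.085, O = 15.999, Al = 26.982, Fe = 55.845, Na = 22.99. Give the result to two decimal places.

M(NaAlSiO4) = 142.053 g/mol, so wt% Si = 28.085/142.053 × 100 = 19.77%.
M((Mg0.77Fe0.23)2SiO4) = 155.199 g/mol, so wt% Si = 28.085/155.199 × 100 = 18.10%.
19.77 − 18.10 = 1.67 pp.

1.67 percentage points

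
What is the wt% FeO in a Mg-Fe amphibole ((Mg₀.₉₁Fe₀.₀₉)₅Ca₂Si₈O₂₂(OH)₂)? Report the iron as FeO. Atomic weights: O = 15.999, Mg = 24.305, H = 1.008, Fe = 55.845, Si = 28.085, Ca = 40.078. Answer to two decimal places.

3.91 wt%

Formula mass = 826.546 g/mol.
0.45 Fe → 0.4500 mol FeO per formula unit; M(FeO) = 71.844, so FeO mass = 32.330 g.
32.330/826.546 × 100 = 3.91 wt%.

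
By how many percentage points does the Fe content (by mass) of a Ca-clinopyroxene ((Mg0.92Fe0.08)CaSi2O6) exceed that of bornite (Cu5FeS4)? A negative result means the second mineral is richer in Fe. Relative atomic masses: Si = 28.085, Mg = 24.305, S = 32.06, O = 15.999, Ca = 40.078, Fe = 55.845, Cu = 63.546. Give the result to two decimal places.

M((Mg0.92Fe0.08)CaSi2O6) = 219.070 g/mol, so wt% Fe = 4.468/219.070 × 100 = 2.04%.
M(Cu5FeS4) = 501.815 g/mol, so wt% Fe = 55.845/501.815 × 100 = 11.13%.
2.04 − 11.13 = -9.09 pp.

-9.09 percentage points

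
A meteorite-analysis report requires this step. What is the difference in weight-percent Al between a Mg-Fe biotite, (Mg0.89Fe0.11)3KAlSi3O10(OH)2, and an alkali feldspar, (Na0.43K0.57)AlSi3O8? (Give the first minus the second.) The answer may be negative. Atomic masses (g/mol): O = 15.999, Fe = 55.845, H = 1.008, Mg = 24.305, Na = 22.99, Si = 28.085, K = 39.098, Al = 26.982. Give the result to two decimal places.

Al in (Mg0.89Fe0.11)3KAlSi3O10(OH)2: molar mass 427.662 g/mol; 1×26.982 = 26.982 g → 6.31 wt%.
Al in (Na0.43K0.57)AlSi3O8: molar mass 271.401 g/mol; 1×26.982 = 26.982 g → 9.94 wt%.
Difference = 6.31 − 9.94 = -3.63 percentage points.

-3.63 percentage points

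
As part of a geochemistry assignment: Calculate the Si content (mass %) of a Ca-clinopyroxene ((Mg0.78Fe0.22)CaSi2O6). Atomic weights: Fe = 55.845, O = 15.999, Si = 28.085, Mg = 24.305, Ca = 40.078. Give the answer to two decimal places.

M((Mg0.78Fe0.22)CaSi2O6) = 223.486 g/mol.
Si contributes 2 × 28.085 = 56.170 g per mole.
56.170/223.486 = 0.2513 → 25.13%.

25.13 mass %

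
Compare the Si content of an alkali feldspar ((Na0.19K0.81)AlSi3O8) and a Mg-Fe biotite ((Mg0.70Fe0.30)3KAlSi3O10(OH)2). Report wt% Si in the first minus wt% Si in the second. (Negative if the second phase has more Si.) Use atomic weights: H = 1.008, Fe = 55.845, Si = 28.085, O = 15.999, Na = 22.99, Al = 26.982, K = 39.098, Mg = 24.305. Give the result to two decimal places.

First mineral: 84.255 g Si in 275.266 g formula = 30.61 wt% Si.
Second mineral: 84.255 g Si in 445.640 g formula = 18.91 wt% Si.
30.61% − 18.91% gives a difference of 11.70 percentage points.

11.70 percentage points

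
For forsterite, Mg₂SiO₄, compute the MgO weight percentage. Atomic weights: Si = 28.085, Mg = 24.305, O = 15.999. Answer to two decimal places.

57.29 wt%

Molar mass of Mg₂SiO₄ = 2·24.305 + 1·28.085 + 4·15.999 = 140.691 g/mol.
Each formula unit contains 2 Mg, equivalent to 2/1 = 2.0000 mol MgO.
M(MgO) = 1×24.305 + 1×15.999 = 40.304 g/mol.
Mass of MgO per formula unit = 2.0000 × 40.304 = 80.608 g.
MgO wt% = 80.608 / 140.691 × 100 = 57.29%.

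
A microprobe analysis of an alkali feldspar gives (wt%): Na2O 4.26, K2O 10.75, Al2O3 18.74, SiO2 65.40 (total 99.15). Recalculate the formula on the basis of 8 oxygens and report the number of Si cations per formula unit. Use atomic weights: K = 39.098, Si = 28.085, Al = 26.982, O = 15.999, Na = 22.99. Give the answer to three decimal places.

Na2O: 4.26/61.979 = 0.06873 mol → 0.13746 mol Na, 0.06873 mol O.
K2O: 10.75/94.195 = 0.11412 mol → 0.22824 mol K, 0.11412 mol O.
Al2O3: 18.74/101.961 = 0.18380 mol → 0.36760 mol Al, 0.55140 mol O.
SiO2: 65.40/60.083 = 1.08849 mol → 1.08849 mol Si, 2.17698 mol O.
Total oxygen = 2.91123 mol. Normalization factor = 8/2.91123 = 2.74798.
Si per 8 O = 1.08849 × 2.74798 = 2.991.

2.991 Si apfu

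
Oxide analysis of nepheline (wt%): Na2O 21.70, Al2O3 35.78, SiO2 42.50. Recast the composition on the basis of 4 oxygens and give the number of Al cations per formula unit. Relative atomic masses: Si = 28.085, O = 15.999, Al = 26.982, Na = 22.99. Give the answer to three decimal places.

0.996 Al apfu

Na2O: 21.70/61.979 = 0.35012 mol → 0.70024 mol Na, 0.35012 mol O.
Al2O3: 35.78/101.961 = 0.35092 mol → 0.70184 mol Al, 1.05276 mol O.
SiO2: 42.50/60.083 = 0.70735 mol → 0.70735 mol Si, 1.41470 mol O.
Total oxygen = 2.81758 mol. Normalization factor = 4/2.81758 = 1.41966.
Al per 4 O = 0.70184 × 1.41966 = 0.996.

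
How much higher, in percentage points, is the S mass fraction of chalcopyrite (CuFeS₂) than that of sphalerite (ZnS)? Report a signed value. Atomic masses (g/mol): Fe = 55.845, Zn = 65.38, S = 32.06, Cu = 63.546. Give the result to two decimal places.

First mineral: 64.120 g S in 183.511 g formula = 34.94 wt% S.
Second mineral: 32.060 g S in 97.440 g formula = 32.90 wt% S.
34.94% − 32.90% gives a difference of 2.04 percentage points.

2.04 percentage points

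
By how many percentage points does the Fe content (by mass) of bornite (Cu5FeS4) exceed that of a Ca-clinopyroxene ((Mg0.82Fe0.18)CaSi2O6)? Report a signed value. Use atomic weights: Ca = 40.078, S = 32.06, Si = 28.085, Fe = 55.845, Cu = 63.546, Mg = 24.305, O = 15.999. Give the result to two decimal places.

First mineral: 55.845 g Fe in 501.815 g formula = 11.13 wt% Fe.
Second mineral: 10.052 g Fe in 222.224 g formula = 4.52 wt% Fe.
11.13% − 4.52% gives a difference of 6.61 percentage points.

6.61 percentage points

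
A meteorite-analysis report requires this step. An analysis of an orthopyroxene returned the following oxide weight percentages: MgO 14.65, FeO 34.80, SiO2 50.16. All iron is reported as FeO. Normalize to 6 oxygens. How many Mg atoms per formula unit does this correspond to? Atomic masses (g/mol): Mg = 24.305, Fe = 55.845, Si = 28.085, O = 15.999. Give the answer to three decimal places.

MgO: 14.65/40.304 = 0.36349 mol → 0.36349 mol Mg, 0.36349 mol O.
FeO: 34.80/71.844 = 0.48438 mol → 0.48438 mol Fe, 0.48438 mol O.
SiO2: 50.16/60.083 = 0.83485 mol → 0.83485 mol Si, 1.66970 mol O.
Total oxygen = 2.51757 mol. Normalization factor = 6/2.51757 = 2.38325.
Mg per 6 O = 0.36349 × 2.38325 = 0.866.

0.866 Mg apfu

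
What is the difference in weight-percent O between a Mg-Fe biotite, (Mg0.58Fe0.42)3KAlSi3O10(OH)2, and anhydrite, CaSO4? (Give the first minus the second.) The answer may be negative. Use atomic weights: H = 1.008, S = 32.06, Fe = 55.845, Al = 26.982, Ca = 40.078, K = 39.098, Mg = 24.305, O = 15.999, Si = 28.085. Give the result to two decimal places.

-5.00 percentage points

First mineral: 191.988 g O in 456.994 g formula = 42.01 wt% O.
Second mineral: 63.996 g O in 136.134 g formula = 47.01 wt% O.
42.01% − 47.01% gives a difference of -5.00 percentage points.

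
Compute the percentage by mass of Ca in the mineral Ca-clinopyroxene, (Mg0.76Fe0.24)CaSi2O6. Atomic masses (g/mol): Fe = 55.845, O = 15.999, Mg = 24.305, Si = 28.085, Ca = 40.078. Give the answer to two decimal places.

17.88 weight percent

Formula mass = 0.76×24.305 + 0.24×55.845 + 1×40.078 + 2×28.085 + 6×15.999 = 224.117 g/mol, of which 40.078 g is Ca.
So Ca makes up 40.078/224.117 = 0.1788 of the mass, i.e. 17.88%.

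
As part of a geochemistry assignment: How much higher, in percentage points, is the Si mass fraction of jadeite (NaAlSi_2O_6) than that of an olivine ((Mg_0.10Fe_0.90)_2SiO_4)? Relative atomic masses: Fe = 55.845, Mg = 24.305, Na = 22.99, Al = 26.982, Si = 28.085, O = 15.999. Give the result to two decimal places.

Si in NaAlSi_2O_6: molar mass 202.136 g/mol; 2×28.085 = 56.170 g → 27.79 wt%.
Si in (Mg_0.10Fe_0.90)_2SiO_4: molar mass 197.463 g/mol; 1×28.085 = 28.085 g → 14.22 wt%.
Difference = 27.79 − 14.22 = 13.57 percentage points.

13.57 percentage points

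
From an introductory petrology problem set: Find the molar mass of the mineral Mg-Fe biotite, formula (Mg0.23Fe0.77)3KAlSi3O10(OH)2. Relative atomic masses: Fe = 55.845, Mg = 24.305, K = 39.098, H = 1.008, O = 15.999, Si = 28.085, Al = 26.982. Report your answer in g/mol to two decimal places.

The formula mass is the sum 0.69*24.305 + 2.31*55.845 + 1*39.098 + 1*26.982 + 3*28.085 + 12*15.999 + 2*1.008.

490.11 g/mol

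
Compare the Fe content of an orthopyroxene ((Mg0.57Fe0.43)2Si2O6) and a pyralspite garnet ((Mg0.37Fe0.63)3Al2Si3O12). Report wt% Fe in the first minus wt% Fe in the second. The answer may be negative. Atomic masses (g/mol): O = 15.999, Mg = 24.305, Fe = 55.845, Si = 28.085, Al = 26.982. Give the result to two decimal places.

-1.74 percentage points

First mineral: 48.027 g Fe in 227.898 g formula = 21.07 wt% Fe.
Second mineral: 105.547 g Fe in 462.733 g formula = 22.81 wt% Fe.
21.07% − 22.81% gives a difference of -1.74 percentage points.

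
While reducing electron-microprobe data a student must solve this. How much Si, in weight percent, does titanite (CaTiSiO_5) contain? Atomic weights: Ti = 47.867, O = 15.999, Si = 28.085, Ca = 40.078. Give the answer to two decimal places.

M(CaTiSiO_5) = 196.025 g/mol.
Si contributes 1 × 28.085 = 28.085 g per mole.
28.085/196.025 = 0.1433 → 14.33%.

14.33 weight percent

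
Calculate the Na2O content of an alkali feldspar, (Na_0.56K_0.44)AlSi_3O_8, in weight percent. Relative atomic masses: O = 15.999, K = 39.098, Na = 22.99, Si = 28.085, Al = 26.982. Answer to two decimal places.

M((Na_0.56K_0.44)AlSi_3O_8) = 269.307 g/mol; M(Na2O) = 61.979 g/mol.
Moles Na2O per formula unit = 0.56 Na ÷ 2 = 0.2800.
Na2O fraction = (0.2800 × 61.979) / 269.307 = 17.354/269.307 = 0.0644.

6.44 wt%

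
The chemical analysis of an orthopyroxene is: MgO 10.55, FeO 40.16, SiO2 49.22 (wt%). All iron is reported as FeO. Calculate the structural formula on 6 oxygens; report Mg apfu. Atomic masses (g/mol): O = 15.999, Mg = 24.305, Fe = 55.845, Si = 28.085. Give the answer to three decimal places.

MgO (M=40.304): mol = 0.26176; Mg = 0.26176, O = 0.26176.
FeO (M=71.844): mol = 0.55899; Fe = 0.55899, O = 0.55899.
SiO2 (M=60.083): mol = 0.81920; Si = 0.81920, O = 1.63840.
ΣO = 2.45915; factor = 6/ΣO = 2.43987.
Mg apfu = 0.26176 × 2.43987 = 0.639.

0.639 Mg apfu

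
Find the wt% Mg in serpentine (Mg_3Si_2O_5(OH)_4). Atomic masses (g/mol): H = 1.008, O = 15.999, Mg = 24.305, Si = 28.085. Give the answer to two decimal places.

M(Mg_3Si_2O_5(OH)_4) = 277.108 g/mol.
Mg contributes 3 × 24.305 = 72.915 g per mole.
72.915/277.108 = 0.2631 → 26.31%.

26.31 weight percent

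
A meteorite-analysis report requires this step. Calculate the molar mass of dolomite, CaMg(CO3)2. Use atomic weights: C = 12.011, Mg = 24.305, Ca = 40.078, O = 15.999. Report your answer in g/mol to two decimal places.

184.40 g/mol

Ca: 1 × 40.078 = 40.0780
Mg: 1 × 24.305 = 24.3050
C: 2 × 12.011 = 24.0220
O: 6 × 15.999 = 95.9940
Summing the contributions gives the formula mass.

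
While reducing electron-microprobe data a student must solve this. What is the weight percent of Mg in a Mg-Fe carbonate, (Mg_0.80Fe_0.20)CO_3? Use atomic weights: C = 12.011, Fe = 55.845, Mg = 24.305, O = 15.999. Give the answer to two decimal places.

M((Mg_0.80Fe_0.20)CO_3) = 90.621 g/mol.
Mg contributes 0.80 × 24.305 = 19.444 g per mole.
19.444/90.621 = 0.2146 → 21.46%.

21.46 wt%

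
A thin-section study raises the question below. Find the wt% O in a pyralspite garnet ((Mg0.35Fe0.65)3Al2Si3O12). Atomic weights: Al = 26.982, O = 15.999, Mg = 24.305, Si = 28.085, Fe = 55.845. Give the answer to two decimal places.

41.32 wt%

Formula mass = 1.05×24.305 + 1.95×55.845 + 2×26.982 + 3×28.085 + 12×15.999 = 464.625 g/mol, of which 191.988 g is O.
So O makes up 191.988/464.625 = 0.4132 of the mass, i.e. 41.32%.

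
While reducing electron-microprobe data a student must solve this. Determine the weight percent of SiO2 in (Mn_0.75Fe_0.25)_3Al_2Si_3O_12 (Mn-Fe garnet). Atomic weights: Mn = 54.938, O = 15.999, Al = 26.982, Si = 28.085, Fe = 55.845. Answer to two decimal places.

36.36 wt%

Molar mass of (Mn_0.75Fe_0.25)_3Al_2Si_3O_12 = 2.25·54.938 + 0.75·55.845 + 2·26.982 + 3·28.085 + 12·15.999 = 495.701 g/mol.
Each formula unit contains 3 Si, equivalent to 3/1 = 3.0000 mol SiO2.
M(SiO2) = 1×28.085 + 2×15.999 = 60.083 g/mol.
Mass of SiO2 per formula unit = 3.0000 × 60.083 = 180.249 g.
SiO2 wt% = 180.249 / 495.701 × 100 = 36.36%.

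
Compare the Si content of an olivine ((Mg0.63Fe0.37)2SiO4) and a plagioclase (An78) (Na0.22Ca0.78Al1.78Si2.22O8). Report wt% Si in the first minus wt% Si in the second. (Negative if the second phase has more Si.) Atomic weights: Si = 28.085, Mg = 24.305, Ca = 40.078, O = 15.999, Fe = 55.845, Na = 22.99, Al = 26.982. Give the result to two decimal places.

-5.58 percentage points

Si in (Mg0.63Fe0.37)2SiO4: molar mass 164.031 g/mol; 1×28.085 = 28.085 g → 17.12 wt%.
Si in Na0.22Ca0.78Al1.78Si2.22O8: molar mass 274.687 g/mol; 2.22×28.085 = 62.349 g → 22.70 wt%.
Difference = 17.12 − 22.70 = -5.58 percentage points.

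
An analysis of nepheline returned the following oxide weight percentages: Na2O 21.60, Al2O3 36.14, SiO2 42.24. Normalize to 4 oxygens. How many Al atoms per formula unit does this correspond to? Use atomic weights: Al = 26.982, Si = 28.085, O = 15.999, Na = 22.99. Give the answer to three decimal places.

21.60 wt% Na2O ÷ 61.979 g/mol = 0.34851 mol, giving 0.69702 Na and 0.34851 O.
36.14 wt% Al2O3 ÷ 101.961 g/mol = 0.35445 mol, giving 0.70890 Al and 1.06335 O.
42.24 wt% SiO2 ÷ 60.083 g/mol = 0.70303 mol, giving 0.70303 Si and 1.40606 O.
Oxygen sums to 2.81792; scaling by 4/2.81792 = 1.41949 puts the formula on 4 O.
Al: 0.70890 × 1.41949 = 1.006 atoms per formula unit.

1.006 Al apfu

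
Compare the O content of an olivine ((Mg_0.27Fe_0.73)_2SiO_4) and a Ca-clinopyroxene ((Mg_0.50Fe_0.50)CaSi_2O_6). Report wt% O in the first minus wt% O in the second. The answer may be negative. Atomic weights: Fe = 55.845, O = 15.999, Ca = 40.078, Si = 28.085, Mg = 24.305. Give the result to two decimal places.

-7.05 percentage points

M((Mg_0.27Fe_0.73)_2SiO_4) = 186.739 g/mol, so wt% O = 63.996/186.739 × 100 = 34.27%.
M((Mg_0.50Fe_0.50)CaSi_2O_6) = 232.317 g/mol, so wt% O = 95.994/232.317 × 100 = 41.32%.
34.27 − 41.32 = -7.05 pp.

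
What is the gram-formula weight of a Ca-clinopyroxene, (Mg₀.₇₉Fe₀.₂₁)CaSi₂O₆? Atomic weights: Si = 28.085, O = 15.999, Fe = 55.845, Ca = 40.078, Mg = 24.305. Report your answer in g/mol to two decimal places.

223.17 g/mol

M = 0.79·24.305 + 0.21·55.845 + 1·40.078 + 2·28.085 + 6·15.999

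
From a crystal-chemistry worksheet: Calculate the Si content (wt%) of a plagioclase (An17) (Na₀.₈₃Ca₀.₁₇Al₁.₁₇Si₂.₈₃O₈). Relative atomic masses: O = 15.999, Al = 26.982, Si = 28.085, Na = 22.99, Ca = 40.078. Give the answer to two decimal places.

30.00 wt%

Formula mass = 0.83×22.99 + 0.17×40.078 + 1.17×26.982 + 2.83×28.085 + 8×15.999 = 264.936 g/mol, of which 79.481 g is Si.
So Si makes up 79.481/264.936 = 0.3000 of the mass, i.e. 30.00%.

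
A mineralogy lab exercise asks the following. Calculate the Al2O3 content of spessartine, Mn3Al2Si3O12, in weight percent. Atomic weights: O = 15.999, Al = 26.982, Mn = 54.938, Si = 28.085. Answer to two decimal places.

20.60 wt%

M(Mn3Al2Si3O12) = 495.021 g/mol; M(Al2O3) = 101.961 g/mol.
Moles Al2O3 per formula unit = 2 Al ÷ 2 = 1.0000.
Al2O3 fraction = (1.0000 × 101.961) / 495.021 = 101.961/495.021 = 0.2060.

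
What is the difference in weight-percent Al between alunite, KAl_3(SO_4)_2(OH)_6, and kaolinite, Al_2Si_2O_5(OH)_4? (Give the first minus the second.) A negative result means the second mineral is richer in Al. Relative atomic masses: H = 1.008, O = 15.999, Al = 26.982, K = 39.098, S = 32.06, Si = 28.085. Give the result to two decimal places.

-1.36 percentage points

Al in KAl_3(SO_4)_2(OH)_6: molar mass 414.198 g/mol; 3×26.982 = 80.946 g → 19.54 wt%.
Al in Al_2Si_2O_5(OH)_4: molar mass 258.157 g/mol; 2×26.982 = 53.964 g → 20.90 wt%.
Difference = 19.54 − 20.90 = -1.36 percentage points.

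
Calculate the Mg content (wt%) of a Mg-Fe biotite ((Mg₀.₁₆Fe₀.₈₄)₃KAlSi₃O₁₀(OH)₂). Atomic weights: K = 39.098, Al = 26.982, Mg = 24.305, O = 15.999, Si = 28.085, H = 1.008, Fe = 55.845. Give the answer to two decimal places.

2.35 wt%

M((Mg₀.₁₆Fe₀.₈₄)₃KAlSi₃O₁₀(OH)₂) = 496.735 g/mol.
Mg contributes 0.48 × 24.305 = 11.666 g per mole.
11.666/496.735 = 0.0235 → 2.35%.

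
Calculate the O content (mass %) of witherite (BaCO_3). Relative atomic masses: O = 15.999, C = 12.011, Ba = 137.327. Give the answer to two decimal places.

Molar mass of BaCO_3: 1*137.327 + 1*12.011 + 3*15.999 = 197.335 g/mol.
Mass of O per formula unit: 3 × 15.999 = 47.997 g.
Weight fraction O = 47.997 / 197.335 = 0.2432.

24.32 mass %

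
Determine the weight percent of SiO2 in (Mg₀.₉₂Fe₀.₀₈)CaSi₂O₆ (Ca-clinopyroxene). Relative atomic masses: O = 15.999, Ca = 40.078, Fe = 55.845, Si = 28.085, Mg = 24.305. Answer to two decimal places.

M((Mg₀.₉₂Fe₀.₀₈)CaSi₂O₆) = 219.070 g/mol; M(SiO2) = 60.083 g/mol.
Moles SiO2 per formula unit = 2 Si ÷ 1 = 2.0000.
SiO2 fraction = (2.0000 × 60.083) / 219.070 = 120.166/219.070 = 0.5485.

54.85 wt%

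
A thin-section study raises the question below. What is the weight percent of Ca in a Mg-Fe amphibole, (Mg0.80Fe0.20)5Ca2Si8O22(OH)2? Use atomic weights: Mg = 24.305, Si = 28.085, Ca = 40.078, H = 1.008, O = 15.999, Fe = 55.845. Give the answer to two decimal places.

M((Mg0.80Fe0.20)5Ca2Si8O22(OH)2) = 843.893 g/mol.
Ca contributes 2 × 40.078 = 80.156 g per mole.
80.156/843.893 = 0.0950 → 9.50%.

9.50 mass %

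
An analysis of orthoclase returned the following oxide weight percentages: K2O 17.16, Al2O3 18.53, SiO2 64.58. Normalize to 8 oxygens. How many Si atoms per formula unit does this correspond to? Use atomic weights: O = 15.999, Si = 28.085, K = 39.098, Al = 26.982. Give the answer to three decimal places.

K2O: 17.16/94.195 = 0.18218 mol → 0.36436 mol K, 0.18218 mol O.
Al2O3: 18.53/101.961 = 0.18174 mol → 0.36348 mol Al, 0.54522 mol O.
SiO2: 64.58/60.083 = 1.07485 mol → 1.07485 mol Si, 2.14970 mol O.
Total oxygen = 2.87710 mol. Normalization factor = 8/2.87710 = 2.78058.
Si per 8 O = 1.07485 × 2.78058 = 2.989.

2.989 Si apfu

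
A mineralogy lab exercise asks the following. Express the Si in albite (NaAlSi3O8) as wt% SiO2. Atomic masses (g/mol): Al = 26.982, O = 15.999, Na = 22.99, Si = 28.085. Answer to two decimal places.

68.74 wt%

Formula mass = 262.219 g/mol.
3 Si → 3.0000 mol SiO2 per formula unit; M(SiO2) = 60.083, so SiO2 mass = 180.249 g.
180.249/262.219 × 100 = 68.74 wt%.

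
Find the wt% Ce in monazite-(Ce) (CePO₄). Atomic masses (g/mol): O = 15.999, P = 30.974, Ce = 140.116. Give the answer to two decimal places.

59.60 weight percent

Formula mass = 1·140.116 + 1·30.974 + 4·15.999 = 235.086 g/mol, of which 140.116 g is Ce.
So Ce makes up 140.116/235.086 = 0.5960 of the mass, i.e. 59.60%.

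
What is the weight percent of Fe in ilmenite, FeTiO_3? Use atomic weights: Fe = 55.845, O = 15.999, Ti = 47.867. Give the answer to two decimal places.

36.81 mass %

M(FeTiO_3) = 151.709 g/mol.
Fe contributes 1 × 55.845 = 55.845 g per mole.
55.845/151.709 = 0.3681 → 36.81%.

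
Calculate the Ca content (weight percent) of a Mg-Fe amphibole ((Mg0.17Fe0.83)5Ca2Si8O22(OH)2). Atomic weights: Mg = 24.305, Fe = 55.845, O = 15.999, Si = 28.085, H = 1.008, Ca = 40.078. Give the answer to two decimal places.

Formula mass = 0.85×24.305 + 4.15×55.845 + 2×40.078 + 8×28.085 + 24×15.999 + 2×1.008 = 943.244 g/mol, of which 80.156 g is Ca.
So Ca makes up 80.156/943.244 = 0.0850 of the mass, i.e. 8.50%.

8.50 weight percent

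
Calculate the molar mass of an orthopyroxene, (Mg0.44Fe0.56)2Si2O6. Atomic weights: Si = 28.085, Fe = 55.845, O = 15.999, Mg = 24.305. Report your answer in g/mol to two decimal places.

M = 0.88·24.305 + 1.12·55.845 + 2·28.085 + 6·15.999

236.10 g/mol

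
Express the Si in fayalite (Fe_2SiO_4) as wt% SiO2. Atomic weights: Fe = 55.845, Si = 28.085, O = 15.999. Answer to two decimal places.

Molar mass of Fe_2SiO_4 = 2×55.845 + 1×28.085 + 4×15.999 = 203.771 g/mol.
Each formula unit contains 1 Si, equivalent to 1/1 = 1.0000 mol SiO2.
M(SiO2) = 1×28.085 + 2×15.999 = 60.083 g/mol.
Mass of SiO2 per formula unit = 1.0000 × 60.083 = 60.083 g.
SiO2 wt% = 60.083 / 203.771 × 100 = 29.49%.

29.49 wt%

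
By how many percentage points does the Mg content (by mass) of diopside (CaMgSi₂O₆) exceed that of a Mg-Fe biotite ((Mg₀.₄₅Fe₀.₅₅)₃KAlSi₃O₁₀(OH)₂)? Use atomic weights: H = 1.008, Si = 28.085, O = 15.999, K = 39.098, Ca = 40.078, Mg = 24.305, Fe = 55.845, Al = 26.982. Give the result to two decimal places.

4.23 percentage points

Mg in CaMgSi₂O₆: molar mass 216.547 g/mol; 1×24.305 = 24.305 g → 11.22 wt%.
Mg in (Mg₀.₄₅Fe₀.₅₅)₃KAlSi₃O₁₀(OH)₂: molar mass 469.295 g/mol; 1.35×24.305 = 32.812 g → 6.99 wt%.
Difference = 11.22 − 6.99 = 4.23 percentage points.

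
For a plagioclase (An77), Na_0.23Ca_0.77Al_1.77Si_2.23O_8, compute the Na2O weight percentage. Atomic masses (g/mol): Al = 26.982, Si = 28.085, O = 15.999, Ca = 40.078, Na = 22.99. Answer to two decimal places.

2.60 wt%

M(Na_0.23Ca_0.77Al_1.77Si_2.23O_8) = 274.527 g/mol; M(Na2O) = 61.979 g/mol.
Moles Na2O per formula unit = 0.23 Na ÷ 2 = 0.1150.
Na2O fraction = (0.1150 × 61.979) / 274.527 = 7.128/274.527 = 0.0260.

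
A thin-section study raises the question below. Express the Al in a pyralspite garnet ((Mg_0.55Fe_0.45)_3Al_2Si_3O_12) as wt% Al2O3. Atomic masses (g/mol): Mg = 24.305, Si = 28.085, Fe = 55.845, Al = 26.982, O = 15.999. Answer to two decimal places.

Molar mass of (Mg_0.55Fe_0.45)_3Al_2Si_3O_12 = 1.65*24.305 + 1.35*55.845 + 2*26.982 + 3*28.085 + 12*15.999 = 445.701 g/mol.
Each formula unit contains 2 Al, equivalent to 2/2 = 1.0000 mol Al2O3.
M(Al2O3) = 2×26.982 + 3×15.999 = 101.961 g/mol.
Mass of Al2O3 per formula unit = 1.0000 × 101.961 = 101.961 g.
Al2O3 wt% = 101.961 / 445.701 × 100 = 22.88%.

22.88 wt%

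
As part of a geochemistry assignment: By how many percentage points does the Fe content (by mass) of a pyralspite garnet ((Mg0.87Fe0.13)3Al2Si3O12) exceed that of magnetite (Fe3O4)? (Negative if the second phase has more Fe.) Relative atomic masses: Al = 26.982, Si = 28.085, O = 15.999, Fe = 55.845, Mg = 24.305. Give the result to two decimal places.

-67.12 percentage points

M((Mg0.87Fe0.13)3Al2Si3O12) = 415.423 g/mol, so wt% Fe = 21.780/415.423 × 100 = 5.24%.
M(Fe3O4) = 231.531 g/mol, so wt% Fe = 167.535/231.531 × 100 = 72.36%.
5.24 − 72.36 = -67.12 pp.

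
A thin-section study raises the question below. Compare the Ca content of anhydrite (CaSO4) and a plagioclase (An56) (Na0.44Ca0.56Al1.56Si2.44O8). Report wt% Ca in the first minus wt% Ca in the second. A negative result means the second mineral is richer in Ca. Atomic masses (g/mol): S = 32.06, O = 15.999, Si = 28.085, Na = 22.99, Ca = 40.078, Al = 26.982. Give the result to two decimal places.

21.16 percentage points

First mineral: 40.078 g Ca in 136.134 g formula = 29.44 wt% Ca.
Second mineral: 22.444 g Ca in 271.171 g formula = 8.28 wt% Ca.
29.44% − 8.28% gives a difference of 21.16 percentage points.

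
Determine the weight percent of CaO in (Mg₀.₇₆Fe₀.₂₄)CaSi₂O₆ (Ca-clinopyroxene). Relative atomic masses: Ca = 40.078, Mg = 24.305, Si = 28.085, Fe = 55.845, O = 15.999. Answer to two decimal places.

Formula mass = 224.117 g/mol.
1 Ca → 1.0000 mol CaO per formula unit; M(CaO) = 56.077, so CaO mass = 56.077 g.
56.077/224.117 × 100 = 25.02 wt%.

25.02 wt%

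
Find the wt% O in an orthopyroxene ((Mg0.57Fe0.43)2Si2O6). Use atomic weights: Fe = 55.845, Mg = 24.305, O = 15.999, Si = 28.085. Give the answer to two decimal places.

Formula mass = 1.14×24.305 + 0.86×55.845 + 2×28.085 + 6×15.999 = 227.898 g/mol, of which 95.994 g is O.
So O makes up 95.994/227.898 = 0.4212 of the mass, i.e. 42.12%.

42.12 weight percent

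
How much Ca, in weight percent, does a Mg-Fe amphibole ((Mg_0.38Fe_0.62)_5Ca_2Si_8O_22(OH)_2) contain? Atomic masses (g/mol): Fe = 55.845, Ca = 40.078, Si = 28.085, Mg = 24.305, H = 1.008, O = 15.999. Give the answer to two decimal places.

Formula mass = 1.90·24.305 + 3.10·55.845 + 2·40.078 + 8·28.085 + 24·15.999 + 2·1.008 = 910.127 g/mol, of which 80.156 g is Ca.
So Ca makes up 80.156/910.127 = 0.0881 of the mass, i.e. 8.81%.

8.81 weight percent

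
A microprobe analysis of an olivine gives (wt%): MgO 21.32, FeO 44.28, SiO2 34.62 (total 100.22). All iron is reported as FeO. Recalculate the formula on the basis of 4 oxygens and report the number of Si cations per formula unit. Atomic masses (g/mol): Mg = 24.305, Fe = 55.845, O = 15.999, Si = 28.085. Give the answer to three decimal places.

1.003 Si apfu

21.32 wt% MgO ÷ 40.304 g/mol = 0.52898 mol, giving 0.52898 Mg and 0.52898 O.
44.28 wt% FeO ÷ 71.844 g/mol = 0.61634 mol, giving 0.61634 Fe and 0.61634 O.
34.62 wt% SiO2 ÷ 60.083 g/mol = 0.57620 mol, giving 0.57620 Si and 1.15240 O.
Oxygen sums to 2.29772; scaling by 4/2.29772 = 1.74086 puts the formula on 4 O.
Si: 0.57620 × 1.74086 = 1.003 atoms per formula unit.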